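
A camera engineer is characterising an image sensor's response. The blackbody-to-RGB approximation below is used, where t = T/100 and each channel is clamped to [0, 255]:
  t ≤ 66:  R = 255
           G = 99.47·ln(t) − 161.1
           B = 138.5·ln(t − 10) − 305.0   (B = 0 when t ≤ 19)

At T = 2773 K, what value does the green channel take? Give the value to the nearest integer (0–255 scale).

169

t = 2773/100 = 27.73; the t ≤ 66 branch applies.
G = 99.47·ln 27.73 − 161.1 = 99.47·3.3225 − 161.1 = 169.391.
Rounded: 169.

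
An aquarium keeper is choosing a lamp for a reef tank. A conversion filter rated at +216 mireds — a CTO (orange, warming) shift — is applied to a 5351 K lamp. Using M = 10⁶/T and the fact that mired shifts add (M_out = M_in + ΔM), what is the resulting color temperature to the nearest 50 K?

2500 K

M_in = 10⁶/5351 = 186.88 mireds.
M_out = 186.88 + (+216) = 402.88 mireds.
T_out = 10⁶/402.88 = 2482.1 K → 2500 K.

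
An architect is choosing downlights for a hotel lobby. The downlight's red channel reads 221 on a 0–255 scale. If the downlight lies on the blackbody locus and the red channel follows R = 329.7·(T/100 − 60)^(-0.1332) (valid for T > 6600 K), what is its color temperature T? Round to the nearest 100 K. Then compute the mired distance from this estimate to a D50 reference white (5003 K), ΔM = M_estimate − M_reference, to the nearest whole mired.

-75 mireds

(t − 60)^(-0.1332) = 221/329.7 = 0.67031.
t − 60 = 0.67031^(1/-0.1332) = 0.67031^(-7.508) = 20.149, so t = 80.149.
T = 100·t = 8015 K → 8000 K to the nearest 100 K.
M_estimate = 10⁶/8000 = 125.00; M_reference = 10⁶/5003 = 199.88.
ΔM = 125.00 − 199.88 = -74.88 → -75 mireds.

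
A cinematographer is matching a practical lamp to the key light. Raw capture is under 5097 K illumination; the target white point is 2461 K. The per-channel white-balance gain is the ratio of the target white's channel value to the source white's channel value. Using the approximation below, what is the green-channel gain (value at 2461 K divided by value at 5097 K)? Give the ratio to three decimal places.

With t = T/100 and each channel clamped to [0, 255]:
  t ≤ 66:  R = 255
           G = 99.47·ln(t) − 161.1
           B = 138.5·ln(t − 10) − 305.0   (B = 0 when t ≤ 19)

0.685

At 5097 K (t = 50.97):
  G = 99.47·ln 50.97 − 161.1 = 99.47·3.9312 − 161.1 = 229.940.
At 2461 K (t = 24.61):
  G = 99.47·ln 24.61 − 161.1 = 99.47·3.2032 − 161.1 = 157.518.
Gain = 157.518 / 229.940 = 0.6850 → 0.685.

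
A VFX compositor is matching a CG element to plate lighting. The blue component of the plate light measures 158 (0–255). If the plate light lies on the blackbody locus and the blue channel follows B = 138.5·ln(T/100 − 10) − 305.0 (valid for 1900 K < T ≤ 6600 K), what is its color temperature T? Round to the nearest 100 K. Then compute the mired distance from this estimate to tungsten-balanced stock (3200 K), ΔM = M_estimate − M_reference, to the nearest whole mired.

-49 mireds

ln(t − 10) = (158 + 305.0) / 138.5 = 3.3430.
t − 10 = e^3.3430 = 28.303, so t = 38.303.
T = 100·t = 3830 K → 3800 K to the nearest 100 K.
M_estimate = 10⁶/3800 = 263.16; M_reference = 10⁶/3200 = 312.50.
ΔM = 263.16 − 312.50 = -49.34 → -49 mireds.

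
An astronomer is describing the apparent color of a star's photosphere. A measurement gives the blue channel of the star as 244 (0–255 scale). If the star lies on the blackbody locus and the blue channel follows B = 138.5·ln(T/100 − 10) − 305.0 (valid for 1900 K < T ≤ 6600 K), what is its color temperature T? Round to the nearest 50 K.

ln(t − 10) = (244 + 305.0) / 138.5 = 3.9639.
t − 10 = e^3.9639 = 52.662, so t = 62.662.
T = 100·t = 6266 K → 6250 K to the nearest 50 K.

6250 K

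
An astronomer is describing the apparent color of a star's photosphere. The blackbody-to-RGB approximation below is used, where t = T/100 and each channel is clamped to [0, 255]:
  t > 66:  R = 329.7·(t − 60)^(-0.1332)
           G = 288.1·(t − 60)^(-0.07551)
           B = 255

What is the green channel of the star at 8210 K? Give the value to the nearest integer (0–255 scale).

t = 8210/100 = 82.1; the t > 66 branch applies.
G = 288.1·(82.1 − 60)^(-0.07551) = 288.1·22.1^(-0.07551) = 288.1·0.79156 = 228.049.
Rounded: 228.

228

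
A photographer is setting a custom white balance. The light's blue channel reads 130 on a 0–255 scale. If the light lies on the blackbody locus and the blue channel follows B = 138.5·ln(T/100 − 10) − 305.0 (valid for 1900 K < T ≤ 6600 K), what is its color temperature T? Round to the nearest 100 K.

3300 K

ln(t − 10) = (130 + 305.0) / 138.5 = 3.1408.
t − 10 = e^3.1408 = 23.122, so t = 33.122.
T = 100·t = 3312 K → 3300 K to the nearest 100 K.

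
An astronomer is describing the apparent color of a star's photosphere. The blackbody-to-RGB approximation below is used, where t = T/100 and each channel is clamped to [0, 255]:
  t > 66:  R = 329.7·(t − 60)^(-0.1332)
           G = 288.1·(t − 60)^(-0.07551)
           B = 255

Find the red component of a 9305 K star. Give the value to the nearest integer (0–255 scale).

t = 9305/100 = 93.05; the t > 66 branch applies.
R = 329.7·(93.05 − 60)^(-0.1332) = 329.7·33.05^(-0.1332) = 329.7·0.62755 = 206.902.
Rounded: 207.

207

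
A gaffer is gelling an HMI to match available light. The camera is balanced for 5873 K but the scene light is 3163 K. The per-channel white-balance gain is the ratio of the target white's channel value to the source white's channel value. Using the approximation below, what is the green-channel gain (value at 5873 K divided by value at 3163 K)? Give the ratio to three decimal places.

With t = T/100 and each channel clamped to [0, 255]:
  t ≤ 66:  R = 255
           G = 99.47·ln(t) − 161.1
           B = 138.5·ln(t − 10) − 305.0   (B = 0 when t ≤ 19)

At 3163 K (t = 31.63):
  G = 99.47·ln 31.63 − 161.1 = 99.47·3.4541 − 161.1 = 182.480.
At 5873 K (t = 58.73):
  G = 99.47·ln 58.73 − 161.1 = 99.47·4.0730 − 161.1 = 244.036.
Gain = 244.036 / 182.480 = 1.3373 → 1.337.

1.337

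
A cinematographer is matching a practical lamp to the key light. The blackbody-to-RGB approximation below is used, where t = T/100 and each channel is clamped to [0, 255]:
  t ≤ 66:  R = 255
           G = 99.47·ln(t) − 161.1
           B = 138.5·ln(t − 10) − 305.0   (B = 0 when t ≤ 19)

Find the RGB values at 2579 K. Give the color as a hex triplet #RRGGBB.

t = 2579/100 = 25.79; the t ≤ 66 branch applies.
R = 255 by definition for t ≤ 66.
G = 99.47·ln 25.79 − 161.1 = 99.47·3.2500 − 161.1 = 162.176.
B = 138.5·ln(25.79 − 10) − 305.0 = 138.5·ln 15.79 − 305.0 = 138.5·2.7594 − 305.0 = 77.174.
Rounded: (255, 162, 77).
In hex: #FFA24D.

#FFA24D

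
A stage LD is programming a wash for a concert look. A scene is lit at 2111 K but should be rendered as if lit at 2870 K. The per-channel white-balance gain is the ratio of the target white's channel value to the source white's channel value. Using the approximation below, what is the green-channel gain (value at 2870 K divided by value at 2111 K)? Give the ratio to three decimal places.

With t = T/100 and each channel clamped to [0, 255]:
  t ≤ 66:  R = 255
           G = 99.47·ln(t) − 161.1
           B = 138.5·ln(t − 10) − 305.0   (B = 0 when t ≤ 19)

At 2111 K (t = 21.11):
  G = 99.47·ln 21.11 − 161.1 = 99.47·3.0497 − 161.1 = 142.258.
At 2870 K (t = 28.7):
  G = 99.47·ln 28.7 − 161.1 = 99.47·3.3569 − 161.1 = 172.811.
Gain = 172.811 / 142.258 = 1.2148 → 1.215.

1.215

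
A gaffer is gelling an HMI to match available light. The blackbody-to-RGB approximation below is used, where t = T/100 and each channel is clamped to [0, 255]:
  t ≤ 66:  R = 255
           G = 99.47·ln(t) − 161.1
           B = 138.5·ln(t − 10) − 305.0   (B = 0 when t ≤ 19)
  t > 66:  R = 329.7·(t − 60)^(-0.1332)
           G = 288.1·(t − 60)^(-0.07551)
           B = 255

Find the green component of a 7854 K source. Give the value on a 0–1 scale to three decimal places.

0.906

t = 7854/100 = 78.54; the t > 66 branch applies.
G = 288.1·(78.54 − 60)^(-0.07551) = 288.1·18.54^(-0.07551) = 288.1·0.80213 = 231.094.
On a 0–1 scale: 231.094/255 = 0.9063 → 0.906.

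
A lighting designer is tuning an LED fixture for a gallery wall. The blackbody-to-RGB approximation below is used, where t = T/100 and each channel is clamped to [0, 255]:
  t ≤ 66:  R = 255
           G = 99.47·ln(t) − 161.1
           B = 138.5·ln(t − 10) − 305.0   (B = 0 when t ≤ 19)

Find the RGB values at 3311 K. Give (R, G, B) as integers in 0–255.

t = 3311/100 = 33.11; the t ≤ 66 branch applies.
R = 255 by definition for t ≤ 66.
G = 99.47·ln 33.11 − 161.1 = 99.47·3.4998 − 161.1 = 187.029.
B = 138.5·ln(33.11 − 10) − 305.0 = 138.5·ln 23.11 − 305.0 = 138.5·3.1403 − 305.0 = 129.927.
Rounded: (255, 187, 130).

(255, 187, 130)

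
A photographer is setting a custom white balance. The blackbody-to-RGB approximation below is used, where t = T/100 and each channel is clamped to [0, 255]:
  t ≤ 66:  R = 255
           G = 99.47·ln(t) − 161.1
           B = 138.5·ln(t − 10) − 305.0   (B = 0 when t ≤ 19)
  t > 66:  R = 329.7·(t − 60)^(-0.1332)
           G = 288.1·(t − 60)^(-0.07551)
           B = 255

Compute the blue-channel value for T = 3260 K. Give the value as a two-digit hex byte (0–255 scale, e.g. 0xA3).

t = 3260/100 = 32.6; the t ≤ 66 branch applies.
B = 138.5·ln(32.6 − 10) − 305.0 = 138.5·ln 22.6 − 305.0 = 138.5·3.1179 − 305.0 = 126.836.
Rounded: 127; in hex, 0x7F.

0x7F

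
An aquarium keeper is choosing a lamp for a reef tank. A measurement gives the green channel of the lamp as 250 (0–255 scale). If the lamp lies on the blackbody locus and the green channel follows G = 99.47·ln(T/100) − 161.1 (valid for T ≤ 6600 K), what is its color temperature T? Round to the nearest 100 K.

6200 K

ln t = (250 + 161.1) / 99.47 = 4.1329.
t = e^4.1329 = 62.359.
T = 100·t = 6236 K → 6200 K to the nearest 100 K.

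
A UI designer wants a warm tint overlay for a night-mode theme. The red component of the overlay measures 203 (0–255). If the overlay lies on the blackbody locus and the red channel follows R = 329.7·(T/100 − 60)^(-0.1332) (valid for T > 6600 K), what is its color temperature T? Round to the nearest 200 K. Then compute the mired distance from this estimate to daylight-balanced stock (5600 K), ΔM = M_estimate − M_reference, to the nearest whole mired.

-77 mireds

(t − 60)^(-0.1332) = 203/329.7 = 0.61571.
t − 60 = 0.61571^(1/-0.1332) = 0.61571^(-7.508) = 38.129, so t = 98.129.
T = 100·t = 9813 K → 9800 K to the nearest 200 K.
M_estimate = 10⁶/9800 = 102.04; M_reference = 10⁶/5600 = 178.57.
ΔM = 102.04 − 178.57 = -76.53 → -77 mireds.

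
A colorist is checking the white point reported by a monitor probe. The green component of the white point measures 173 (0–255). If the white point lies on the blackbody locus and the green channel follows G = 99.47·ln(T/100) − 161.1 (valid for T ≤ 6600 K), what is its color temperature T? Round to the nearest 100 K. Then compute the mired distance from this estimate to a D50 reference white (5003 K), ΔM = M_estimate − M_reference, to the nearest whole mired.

ln t = (173 + 161.1) / 99.47 = 3.3588.
t = e^3.3588 = 28.755.
T = 100·t = 2875 K → 2900 K to the nearest 100 K.
M_estimate = 10⁶/2900 = 344.83; M_reference = 10⁶/5003 = 199.88.
ΔM = 344.83 − 199.88 = 144.95 → +145 mireds.

+145 mireds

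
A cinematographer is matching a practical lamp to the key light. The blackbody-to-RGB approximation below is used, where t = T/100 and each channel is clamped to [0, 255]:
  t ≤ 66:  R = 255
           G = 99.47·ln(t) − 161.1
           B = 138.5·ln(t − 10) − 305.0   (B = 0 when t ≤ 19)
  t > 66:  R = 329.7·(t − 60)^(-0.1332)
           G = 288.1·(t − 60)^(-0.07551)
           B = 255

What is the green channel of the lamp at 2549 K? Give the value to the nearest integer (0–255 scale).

t = 2549/100 = 25.49; the t ≤ 66 branch applies.
G = 99.47·ln 25.49 − 161.1 = 99.47·3.2383 − 161.1 = 161.012.
Rounded: 161.

161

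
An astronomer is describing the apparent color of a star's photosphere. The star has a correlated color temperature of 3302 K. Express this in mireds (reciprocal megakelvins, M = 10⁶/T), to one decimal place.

M = 10⁶ / 3302 = 302.847 → 302.8 mireds.

302.8 mireds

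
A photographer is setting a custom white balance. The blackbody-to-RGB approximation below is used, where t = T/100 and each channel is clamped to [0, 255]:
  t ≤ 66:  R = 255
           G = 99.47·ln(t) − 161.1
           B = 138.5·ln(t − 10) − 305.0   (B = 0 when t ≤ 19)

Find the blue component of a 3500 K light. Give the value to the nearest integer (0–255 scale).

t = 3500/100 = 35; the t ≤ 66 branch applies.
B = 138.5·ln(35 − 10) − 305.0 = 138.5·ln 25 − 305.0 = 138.5·3.2189 − 305.0 = 140.814.
Rounded: 141.

141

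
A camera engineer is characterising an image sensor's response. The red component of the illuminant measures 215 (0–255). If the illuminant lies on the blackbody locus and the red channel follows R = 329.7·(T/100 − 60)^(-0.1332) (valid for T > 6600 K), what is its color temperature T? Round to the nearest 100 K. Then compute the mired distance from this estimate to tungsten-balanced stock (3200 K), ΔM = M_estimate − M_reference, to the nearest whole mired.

-195 mireds

(t − 60)^(-0.1332) = 215/329.7 = 0.65211.
t − 60 = 0.65211^(1/-0.1332) = 0.65211^(-7.508) = 24.774, so t = 84.774.
T = 100·t = 8477 K → 8500 K to the nearest 100 K.
M_estimate = 10⁶/8500 = 117.65; M_reference = 10⁶/3200 = 312.50.
ΔM = 117.65 − 312.50 = -194.85 → -195 mireds.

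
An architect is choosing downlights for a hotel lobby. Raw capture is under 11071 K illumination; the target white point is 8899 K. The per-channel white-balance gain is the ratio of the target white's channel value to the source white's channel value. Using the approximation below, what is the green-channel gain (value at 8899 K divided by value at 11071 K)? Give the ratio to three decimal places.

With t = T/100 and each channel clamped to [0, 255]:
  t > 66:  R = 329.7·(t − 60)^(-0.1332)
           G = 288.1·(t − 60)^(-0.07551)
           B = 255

1.043

At 11071 K (t = 110.71):
  G = 288.1·(110.71 − 60)^(-0.07551) = 288.1·50.71^(-0.07551) = 288.1·0.74344 = 214.186.
At 8899 K (t = 88.99):
  G = 288.1·(88.99 − 60)^(-0.07551) = 288.1·28.99^(-0.07551) = 288.1·0.77551 = 223.424.
Gain = 223.424 / 214.186 = 1.0431 → 1.043.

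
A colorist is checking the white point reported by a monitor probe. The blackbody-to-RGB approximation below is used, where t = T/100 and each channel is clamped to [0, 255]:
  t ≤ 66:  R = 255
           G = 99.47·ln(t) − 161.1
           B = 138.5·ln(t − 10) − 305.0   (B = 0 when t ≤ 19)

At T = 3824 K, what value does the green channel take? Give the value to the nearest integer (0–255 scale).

t = 3824/100 = 38.24; the t ≤ 66 branch applies.
G = 99.47·ln 38.24 − 161.1 = 99.47·3.6439 − 161.1 = 201.357.
Rounded: 201.

201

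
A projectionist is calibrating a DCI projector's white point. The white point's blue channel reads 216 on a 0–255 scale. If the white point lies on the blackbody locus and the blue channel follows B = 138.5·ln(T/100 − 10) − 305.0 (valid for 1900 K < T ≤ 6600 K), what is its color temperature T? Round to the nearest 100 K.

ln(t − 10) = (216 + 305.0) / 138.5 = 3.7617.
t − 10 = e^3.7617 = 43.023, so t = 53.023.
T = 100·t = 5302 K → 5300 K to the nearest 100 K.

5300 K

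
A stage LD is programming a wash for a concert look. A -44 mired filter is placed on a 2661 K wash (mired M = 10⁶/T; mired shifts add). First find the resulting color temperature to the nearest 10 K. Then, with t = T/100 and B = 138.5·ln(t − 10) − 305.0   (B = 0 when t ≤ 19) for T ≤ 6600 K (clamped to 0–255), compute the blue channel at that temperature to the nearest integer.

111

M_in = 10⁶/2661 = 375.80; M_out = 375.80 + (-44) = 331.80.
T_out = 10⁶/331.80 = 3013.9 K → 3010 K; t = 30.1.
B = 138.5·ln(30.1 − 10) − 305.0 = 138.5·ln 20.1 − 305.0 = 138.5·3.0007 − 305.0 = 110.600.
Rounded: 111.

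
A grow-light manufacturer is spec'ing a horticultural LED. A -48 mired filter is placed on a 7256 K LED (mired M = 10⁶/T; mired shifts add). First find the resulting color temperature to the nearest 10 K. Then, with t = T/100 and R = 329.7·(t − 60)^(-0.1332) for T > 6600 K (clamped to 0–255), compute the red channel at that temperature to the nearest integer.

M_in = 10⁶/7256 = 137.82; M_out = 137.82 + (-48) = 89.82.
T_out = 10⁶/89.82 = 11133.8 K → 11130 K; t = 111.3.
R = 329.7·(111.3 − 60)^(-0.1332) = 329.7·51.3^(-0.1332) = 329.7·0.59185 = 195.133.
Rounded: 195.

195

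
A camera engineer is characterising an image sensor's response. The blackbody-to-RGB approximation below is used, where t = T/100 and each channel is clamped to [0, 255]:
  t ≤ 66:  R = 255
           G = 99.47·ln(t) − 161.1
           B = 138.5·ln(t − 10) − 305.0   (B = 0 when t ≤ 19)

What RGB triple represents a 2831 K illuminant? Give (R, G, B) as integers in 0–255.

(255, 171, 98)

t = 2831/100 = 28.31; the t ≤ 66 branch applies.
R = 255 by definition for t ≤ 66.
G = 99.47·ln 28.31 − 161.1 = 99.47·3.3432 − 161.1 = 171.450.
B = 138.5·ln(28.31 − 10) − 305.0 = 138.5·ln 18.31 − 305.0 = 138.5·2.9074 − 305.0 = 97.681.
Rounded: (255, 171, 98).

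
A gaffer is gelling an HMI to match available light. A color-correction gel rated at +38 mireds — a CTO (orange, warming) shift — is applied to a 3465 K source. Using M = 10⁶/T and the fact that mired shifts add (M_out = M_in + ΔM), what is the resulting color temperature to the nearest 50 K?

M_in = 10⁶/3465 = 288.60 mireds.
M_out = 288.60 + (+38) = 326.60 mireds.
T_out = 10⁶/326.60 = 3061.8 K → 3050 K.

3050 K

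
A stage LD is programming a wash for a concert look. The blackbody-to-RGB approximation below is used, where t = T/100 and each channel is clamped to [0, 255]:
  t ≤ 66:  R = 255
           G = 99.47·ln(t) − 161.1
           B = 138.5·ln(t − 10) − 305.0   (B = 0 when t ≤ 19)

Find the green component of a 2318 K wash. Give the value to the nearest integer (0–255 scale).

t = 2318/100 = 23.18; the t ≤ 66 branch applies.
G = 99.47·ln 23.18 − 161.1 = 99.47·3.1433 − 161.1 = 151.563.
Rounded: 152.

152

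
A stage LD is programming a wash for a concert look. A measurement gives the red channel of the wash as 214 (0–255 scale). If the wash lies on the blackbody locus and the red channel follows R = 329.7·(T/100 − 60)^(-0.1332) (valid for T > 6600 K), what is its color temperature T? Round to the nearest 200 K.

(t − 60)^(-0.1332) = 214/329.7 = 0.64907.
t − 60 = 0.64907^(1/-0.1332) = 0.64907^(-7.508) = 25.657, so t = 85.657.
T = 100·t = 8566 K → 8600 K to the nearest 200 K.

8600 K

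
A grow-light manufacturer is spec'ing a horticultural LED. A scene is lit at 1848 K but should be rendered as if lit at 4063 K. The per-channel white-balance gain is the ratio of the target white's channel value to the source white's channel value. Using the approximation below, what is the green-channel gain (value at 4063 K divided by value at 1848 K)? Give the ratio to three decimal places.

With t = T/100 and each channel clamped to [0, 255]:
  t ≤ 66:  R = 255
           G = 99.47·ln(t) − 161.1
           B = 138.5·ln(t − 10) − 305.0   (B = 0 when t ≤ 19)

1.607

At 1848 K (t = 18.48):
  G = 99.47·ln 18.48 − 161.1 = 99.47·2.9167 − 161.1 = 129.023.
At 4063 K (t = 40.63):
  G = 99.47·ln 40.63 − 161.1 = 99.47·3.7045 − 161.1 = 207.387.
Gain = 207.387 / 129.023 = 1.6074 → 1.607.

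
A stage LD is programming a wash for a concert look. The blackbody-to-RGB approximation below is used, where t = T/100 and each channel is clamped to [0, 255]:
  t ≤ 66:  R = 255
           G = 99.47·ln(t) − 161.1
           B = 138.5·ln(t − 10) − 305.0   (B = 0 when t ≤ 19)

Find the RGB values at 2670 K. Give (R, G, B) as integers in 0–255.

t = 2670/100 = 26.7; the t ≤ 66 branch applies.
R = 255 by definition for t ≤ 66.
G = 99.47·ln 26.7 − 161.1 = 99.47·3.2847 − 161.1 = 165.625.
B = 138.5·ln(26.7 − 10) − 305.0 = 138.5·ln 16.7 − 305.0 = 138.5·2.8154 − 305.0 = 84.934.
Rounded: (255, 166, 85).

(255, 166, 85)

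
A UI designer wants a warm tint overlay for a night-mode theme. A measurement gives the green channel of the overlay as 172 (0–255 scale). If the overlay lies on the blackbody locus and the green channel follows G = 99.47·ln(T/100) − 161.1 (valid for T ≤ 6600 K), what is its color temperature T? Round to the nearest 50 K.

2850 K

ln t = (172 + 161.1) / 99.47 = 3.3487.
t = e^3.3487 = 28.467.
T = 100·t = 2847 K → 2850 K to the nearest 50 K.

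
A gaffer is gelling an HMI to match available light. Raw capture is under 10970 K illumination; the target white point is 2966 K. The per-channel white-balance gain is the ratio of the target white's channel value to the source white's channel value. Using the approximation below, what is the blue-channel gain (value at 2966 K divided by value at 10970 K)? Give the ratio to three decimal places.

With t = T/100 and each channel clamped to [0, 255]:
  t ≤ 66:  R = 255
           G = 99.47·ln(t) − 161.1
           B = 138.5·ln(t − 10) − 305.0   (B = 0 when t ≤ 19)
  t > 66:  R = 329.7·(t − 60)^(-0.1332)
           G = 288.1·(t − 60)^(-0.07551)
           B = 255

0.422

At 10970 K (t = 109.7):
  B = 255 by definition for t > 66.
At 2966 K (t = 29.66):
  B = 138.5·ln(29.66 − 10) − 305.0 = 138.5·ln 19.66 − 305.0 = 138.5·2.9786 − 305.0 = 107.534.
Gain = 107.534 / 255.000 = 0.4217 → 0.422.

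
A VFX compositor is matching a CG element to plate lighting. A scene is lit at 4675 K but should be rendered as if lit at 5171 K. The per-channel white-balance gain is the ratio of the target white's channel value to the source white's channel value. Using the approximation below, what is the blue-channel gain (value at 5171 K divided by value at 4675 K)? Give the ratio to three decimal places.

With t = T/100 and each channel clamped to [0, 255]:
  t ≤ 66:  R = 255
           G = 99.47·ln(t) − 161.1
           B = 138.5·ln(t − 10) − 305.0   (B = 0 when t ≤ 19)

At 4675 K (t = 46.75):
  B = 138.5·ln(46.75 − 10) − 305.0 = 138.5·ln 36.75 − 305.0 = 138.5·3.6041 − 305.0 = 194.173.
At 5171 K (t = 51.71):
  B = 138.5·ln(51.71 − 10) − 305.0 = 138.5·ln 41.71 − 305.0 = 138.5·3.7307 − 305.0 = 211.708.
Gain = 211.708 / 194.173 = 1.0903 → 1.090.

1.090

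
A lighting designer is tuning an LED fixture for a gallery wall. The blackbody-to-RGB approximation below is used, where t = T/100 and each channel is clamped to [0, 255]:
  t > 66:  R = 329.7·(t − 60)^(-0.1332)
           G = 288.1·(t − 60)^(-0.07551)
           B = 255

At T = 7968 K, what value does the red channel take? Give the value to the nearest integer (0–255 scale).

t = 7968/100 = 79.68; the t > 66 branch applies.
R = 329.7·(79.68 − 60)^(-0.1332) = 329.7·19.68^(-0.1332) = 329.7·0.67241 = 221.694.
Rounded: 222.

222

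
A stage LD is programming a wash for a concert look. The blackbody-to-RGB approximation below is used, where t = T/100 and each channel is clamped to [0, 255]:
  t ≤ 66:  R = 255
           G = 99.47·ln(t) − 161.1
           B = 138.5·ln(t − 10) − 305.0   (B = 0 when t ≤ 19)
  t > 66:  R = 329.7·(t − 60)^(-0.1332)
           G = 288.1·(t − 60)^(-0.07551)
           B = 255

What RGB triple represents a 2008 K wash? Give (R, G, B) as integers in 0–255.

t = 2008/100 = 20.08; the t ≤ 66 branch applies.
R = 255 by definition for t ≤ 66.
G = 99.47·ln 20.08 − 161.1 = 99.47·2.9997 − 161.1 = 137.283.
B = 138.5·ln(20.08 − 10) − 305.0 = 138.5·ln 10.08 − 305.0 = 138.5·2.3106 − 305.0 = 15.012.
Rounded: (255, 137, 15).

(255, 137, 15)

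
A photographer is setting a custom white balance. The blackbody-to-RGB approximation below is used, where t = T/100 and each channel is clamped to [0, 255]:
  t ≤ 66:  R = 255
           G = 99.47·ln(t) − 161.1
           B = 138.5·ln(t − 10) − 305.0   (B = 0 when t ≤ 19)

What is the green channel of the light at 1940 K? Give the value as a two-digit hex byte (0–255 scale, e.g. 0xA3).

t = 1940/100 = 19.4; the t ≤ 66 branch applies.
G = 99.47·ln 19.4 − 161.1 = 99.47·2.9653 − 161.1 = 133.856.
Rounded: 134; in hex, 0x86.

0x86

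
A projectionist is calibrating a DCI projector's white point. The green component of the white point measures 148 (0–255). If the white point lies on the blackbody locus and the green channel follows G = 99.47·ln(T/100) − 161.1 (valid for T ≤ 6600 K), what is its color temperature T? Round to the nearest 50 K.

ln t = (148 + 161.1) / 99.47 = 3.1075.
t = e^3.1075 = 22.364.
T = 100·t = 2236 K → 2250 K to the nearest 50 K.

2250 K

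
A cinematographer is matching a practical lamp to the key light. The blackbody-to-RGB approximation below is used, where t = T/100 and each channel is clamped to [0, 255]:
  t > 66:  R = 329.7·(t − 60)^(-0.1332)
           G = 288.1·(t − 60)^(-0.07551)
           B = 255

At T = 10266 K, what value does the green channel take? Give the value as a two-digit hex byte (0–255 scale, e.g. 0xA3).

t = 10266/100 = 102.66; the t > 66 branch applies.
G = 288.1·(102.66 − 60)^(-0.07551) = 288.1·42.66^(-0.07551) = 288.1·0.75321 = 217.000.
Rounded: 217; in hex, 0xD9.

0xD9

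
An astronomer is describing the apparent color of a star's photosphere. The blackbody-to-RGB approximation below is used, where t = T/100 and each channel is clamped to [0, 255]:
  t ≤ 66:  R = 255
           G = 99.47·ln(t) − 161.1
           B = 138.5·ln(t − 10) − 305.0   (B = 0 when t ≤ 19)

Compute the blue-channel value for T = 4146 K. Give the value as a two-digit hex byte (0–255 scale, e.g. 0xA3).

0xAD

t = 4146/100 = 41.46; the t ≤ 66 branch applies.
B = 138.5·ln(41.46 − 10) − 305.0 = 138.5·ln 31.46 − 305.0 = 138.5·3.4487 − 305.0 = 172.647.
Rounded: 173; in hex, 0xAD.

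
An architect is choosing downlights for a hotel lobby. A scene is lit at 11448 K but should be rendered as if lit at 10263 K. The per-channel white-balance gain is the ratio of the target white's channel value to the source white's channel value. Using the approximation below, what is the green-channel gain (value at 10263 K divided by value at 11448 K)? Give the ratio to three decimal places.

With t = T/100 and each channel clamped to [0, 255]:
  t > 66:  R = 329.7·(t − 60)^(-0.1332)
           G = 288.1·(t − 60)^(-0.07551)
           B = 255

1.019

At 11448 K (t = 114.48):
  G = 288.1·(114.48 − 60)^(-0.07551) = 288.1·54.48^(-0.07551) = 288.1·0.73943 = 213.030.
At 10263 K (t = 102.63):
  G = 288.1·(102.63 − 60)^(-0.07551) = 288.1·42.63^(-0.07551) = 288.1·0.75325 = 217.012.
Gain = 217.012 / 213.030 = 1.0187 → 1.019.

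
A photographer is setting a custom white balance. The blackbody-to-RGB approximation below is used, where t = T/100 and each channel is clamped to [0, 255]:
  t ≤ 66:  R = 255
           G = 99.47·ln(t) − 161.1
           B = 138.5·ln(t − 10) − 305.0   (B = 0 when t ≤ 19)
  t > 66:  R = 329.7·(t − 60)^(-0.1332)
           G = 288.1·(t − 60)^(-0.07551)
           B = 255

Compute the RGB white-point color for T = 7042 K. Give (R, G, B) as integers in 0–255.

t = 7042/100 = 70.42; the t > 66 branch applies.
R = 329.7·(70.42 − 60)^(-0.1332) = 329.7·10.42^(-0.1332) = 329.7·0.73185 = 241.290.
G = 288.1·(70.42 − 60)^(-0.07551) = 288.1·10.42^(-0.07551) = 288.1·0.83780 = 241.370.
B = 255 by definition for t > 66.
Rounded: (241, 241, 255).

(241, 241, 255)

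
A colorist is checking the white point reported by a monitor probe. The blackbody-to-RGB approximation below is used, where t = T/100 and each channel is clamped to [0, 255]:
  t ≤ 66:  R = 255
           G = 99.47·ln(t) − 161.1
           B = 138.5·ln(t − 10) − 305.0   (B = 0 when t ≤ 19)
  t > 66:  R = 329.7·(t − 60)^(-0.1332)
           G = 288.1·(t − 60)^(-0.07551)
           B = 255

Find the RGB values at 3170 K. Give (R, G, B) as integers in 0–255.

(255, 183, 121)

t = 3170/100 = 31.7; the t ≤ 66 branch applies.
R = 255 by definition for t ≤ 66.
G = 99.47·ln 31.7 − 161.1 = 99.47·3.4563 − 161.1 = 182.700.
B = 138.5·ln(31.7 − 10) − 305.0 = 138.5·ln 21.7 − 305.0 = 138.5·3.0773 − 305.0 = 121.208.
Rounded: (255, 183, 121).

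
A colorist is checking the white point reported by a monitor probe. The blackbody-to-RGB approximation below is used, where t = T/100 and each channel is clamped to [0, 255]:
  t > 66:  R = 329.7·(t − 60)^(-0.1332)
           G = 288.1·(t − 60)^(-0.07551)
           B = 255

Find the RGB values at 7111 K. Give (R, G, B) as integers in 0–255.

t = 7111/100 = 71.11; the t > 66 branch applies.
R = 329.7·(71.11 − 60)^(-0.1332) = 329.7·11.11^(-0.1332) = 329.7·0.72562 = 239.238.
G = 288.1·(71.11 − 60)^(-0.07551) = 288.1·11.11^(-0.07551) = 288.1·0.83375 = 240.205.
B = 255 by definition for t > 66.
Rounded: (239, 240, 255).

(239, 240, 255)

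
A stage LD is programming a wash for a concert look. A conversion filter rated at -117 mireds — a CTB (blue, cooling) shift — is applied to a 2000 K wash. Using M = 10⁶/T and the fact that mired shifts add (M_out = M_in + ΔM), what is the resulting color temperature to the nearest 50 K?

M_in = 10⁶/2000 = 500.00 mireds.
M_out = 500.00 + (-117) = 383.00 mireds.
T_out = 10⁶/383.00 = 2611.0 K → 2600 K.

2600 K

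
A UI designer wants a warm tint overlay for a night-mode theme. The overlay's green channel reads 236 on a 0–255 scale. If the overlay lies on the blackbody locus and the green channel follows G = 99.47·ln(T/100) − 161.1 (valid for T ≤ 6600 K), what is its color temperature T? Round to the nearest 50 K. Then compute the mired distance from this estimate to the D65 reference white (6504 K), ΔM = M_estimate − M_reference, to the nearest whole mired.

+31 mireds

ln t = (236 + 161.1) / 99.47 = 3.9922.
t = e^3.9922 = 54.172.
T = 100·t = 5417 K → 5400 K to the nearest 50 K.
M_estimate = 10⁶/5400 = 185.19; M_reference = 10⁶/6504 = 153.75.
ΔM = 185.19 − 153.75 = 31.43 → +31 mireds.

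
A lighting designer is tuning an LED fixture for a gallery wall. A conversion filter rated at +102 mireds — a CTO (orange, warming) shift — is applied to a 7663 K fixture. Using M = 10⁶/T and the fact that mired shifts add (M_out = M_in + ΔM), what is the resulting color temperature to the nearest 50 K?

M_in = 10⁶/7663 = 130.50 mireds.
M_out = 130.50 + (+102) = 232.50 mireds.
T_out = 10⁶/232.50 = 4301.1 K → 4300 K.

4300 K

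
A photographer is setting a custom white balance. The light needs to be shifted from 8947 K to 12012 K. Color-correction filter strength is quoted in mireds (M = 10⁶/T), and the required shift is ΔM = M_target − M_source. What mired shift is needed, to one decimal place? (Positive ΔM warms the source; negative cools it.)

-28.5 mireds

M_source = 10⁶/8947 = 111.769; M_target = 10⁶/12012 = 83.250.
ΔM = 83.250 − 111.769 = -28.519 → -28.5 mireds, a cooling shift.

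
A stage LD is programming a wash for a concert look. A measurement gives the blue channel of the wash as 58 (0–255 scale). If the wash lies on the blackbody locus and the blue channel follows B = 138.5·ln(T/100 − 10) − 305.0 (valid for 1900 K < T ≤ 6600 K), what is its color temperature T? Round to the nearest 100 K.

ln(t − 10) = (58 + 305.0) / 138.5 = 2.6209.
t − 10 = e^2.6209 = 13.749, so t = 23.749.
T = 100·t = 2375 K → 2400 K to the nearest 100 K.

2400 K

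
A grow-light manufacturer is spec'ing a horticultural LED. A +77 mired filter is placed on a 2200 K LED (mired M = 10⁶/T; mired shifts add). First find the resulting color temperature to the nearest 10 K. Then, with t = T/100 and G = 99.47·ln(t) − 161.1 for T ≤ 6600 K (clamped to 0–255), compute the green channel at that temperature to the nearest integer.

M_in = 10⁶/2200 = 454.55; M_out = 454.55 + (+77) = 531.55.
T_out = 10⁶/531.55 = 1881.3 K → 1880 K; t = 18.8.
G = 99.47·ln 18.8 − 161.1 = 99.47·2.9339 − 161.1 = 130.731.
Rounded: 131.

131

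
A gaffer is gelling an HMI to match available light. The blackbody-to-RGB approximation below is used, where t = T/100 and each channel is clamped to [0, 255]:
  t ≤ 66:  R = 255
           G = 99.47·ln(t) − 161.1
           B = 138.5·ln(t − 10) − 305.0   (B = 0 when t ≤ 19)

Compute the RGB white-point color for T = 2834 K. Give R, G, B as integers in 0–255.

t = 2834/100 = 28.34; the t ≤ 66 branch applies.
R = 255 by definition for t ≤ 66.
G = 99.47·ln 28.34 − 161.1 = 99.47·3.3443 − 161.1 = 171.555.
B = 138.5·ln(28.34 − 10) − 305.0 = 138.5·ln 18.34 − 305.0 = 138.5·2.9091 − 305.0 = 97.908.
Rounded: (255, 172, 98).

R=255, G=172, B=98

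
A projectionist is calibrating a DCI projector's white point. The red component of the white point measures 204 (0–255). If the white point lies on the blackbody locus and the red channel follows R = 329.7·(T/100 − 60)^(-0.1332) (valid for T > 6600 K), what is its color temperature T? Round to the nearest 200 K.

9600 K

(t − 60)^(-0.1332) = 204/329.7 = 0.61874.
t − 60 = 0.61874^(1/-0.1332) = 0.61874^(-7.508) = 36.748, so t = 96.748.
T = 100·t = 9675 K → 9600 K to the nearest 200 K.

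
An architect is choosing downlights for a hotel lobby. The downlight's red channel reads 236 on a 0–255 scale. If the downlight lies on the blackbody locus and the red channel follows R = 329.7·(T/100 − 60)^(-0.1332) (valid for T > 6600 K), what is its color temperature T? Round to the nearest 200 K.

(t − 60)^(-0.1332) = 236/329.7 = 0.71580.
t − 60 = 0.71580^(1/-0.1332) = 0.71580^(-7.508) = 12.307, so t = 72.307.
T = 100·t = 7231 K → 7200 K to the nearest 200 K.

7200 K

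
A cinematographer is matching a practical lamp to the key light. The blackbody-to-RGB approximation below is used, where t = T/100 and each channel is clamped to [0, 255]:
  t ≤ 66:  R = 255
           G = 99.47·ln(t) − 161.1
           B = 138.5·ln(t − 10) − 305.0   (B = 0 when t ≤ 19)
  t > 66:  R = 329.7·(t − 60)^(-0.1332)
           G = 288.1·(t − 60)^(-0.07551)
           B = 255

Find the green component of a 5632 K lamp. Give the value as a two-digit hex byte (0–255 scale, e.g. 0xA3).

0xF0

t = 5632/100 = 56.32; the t ≤ 66 branch applies.
G = 99.47·ln 56.32 − 161.1 = 99.47·4.0310 − 161.1 = 239.869.
Rounded: 240; in hex, 0xF0.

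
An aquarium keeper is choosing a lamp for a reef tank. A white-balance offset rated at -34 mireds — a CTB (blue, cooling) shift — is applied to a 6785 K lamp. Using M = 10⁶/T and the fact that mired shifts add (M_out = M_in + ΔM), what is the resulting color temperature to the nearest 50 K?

M_in = 10⁶/6785 = 147.38 mireds.
M_out = 147.38 + (-34) = 113.38 mireds.
T_out = 10⁶/113.38 = 8819.6 K → 8800 K.

8800 K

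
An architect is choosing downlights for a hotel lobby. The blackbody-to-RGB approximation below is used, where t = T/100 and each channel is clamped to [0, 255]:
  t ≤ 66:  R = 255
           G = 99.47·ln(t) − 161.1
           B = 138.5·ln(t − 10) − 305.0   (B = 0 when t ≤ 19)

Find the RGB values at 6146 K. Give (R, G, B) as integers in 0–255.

(255, 249, 241)

t = 6146/100 = 61.46; the t ≤ 66 branch applies.
R = 255 by definition for t ≤ 66.
G = 99.47·ln 61.46 − 161.1 = 99.47·4.1184 − 161.1 = 248.556.
B = 138.5·ln(61.46 − 10) − 305.0 = 138.5·ln 51.46 − 305.0 = 138.5·3.9408 − 305.0 = 240.801.
Rounded: (255, 249, 241).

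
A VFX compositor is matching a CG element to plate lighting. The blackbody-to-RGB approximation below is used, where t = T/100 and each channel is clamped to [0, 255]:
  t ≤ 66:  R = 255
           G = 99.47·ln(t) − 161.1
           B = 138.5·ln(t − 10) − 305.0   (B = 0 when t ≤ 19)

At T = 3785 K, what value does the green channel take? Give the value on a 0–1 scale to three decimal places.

0.786

t = 3785/100 = 37.85; the t ≤ 66 branch applies.
G = 99.47·ln 37.85 − 161.1 = 99.47·3.6336 − 161.1 = 200.337.
On a 0–1 scale: 200.337/255 = 0.7856 → 0.786.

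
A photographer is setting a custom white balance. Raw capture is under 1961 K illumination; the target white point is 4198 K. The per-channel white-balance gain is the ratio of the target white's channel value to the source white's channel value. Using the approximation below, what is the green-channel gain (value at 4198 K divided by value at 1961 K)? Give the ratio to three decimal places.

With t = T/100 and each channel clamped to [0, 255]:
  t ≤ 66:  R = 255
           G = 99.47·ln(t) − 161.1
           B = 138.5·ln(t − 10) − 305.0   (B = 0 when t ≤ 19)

1.561

At 1961 K (t = 19.61):
  G = 99.47·ln 19.61 − 161.1 = 99.47·2.9760 − 161.1 = 134.927.
At 4198 K (t = 41.98):
  G = 99.47·ln 41.98 − 161.1 = 99.47·3.7372 − 161.1 = 210.639.
Gain = 210.639 / 134.927 = 1.5611 → 1.561.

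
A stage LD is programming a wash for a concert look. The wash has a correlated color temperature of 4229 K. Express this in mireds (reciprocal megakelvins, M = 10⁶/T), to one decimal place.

M = 10⁶ / 4229 = 236.463 → 236.5 mireds.

236.5 mireds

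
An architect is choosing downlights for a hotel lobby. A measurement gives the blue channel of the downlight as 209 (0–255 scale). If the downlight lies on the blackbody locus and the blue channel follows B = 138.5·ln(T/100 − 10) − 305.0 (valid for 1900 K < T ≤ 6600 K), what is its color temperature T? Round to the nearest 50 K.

ln(t − 10) = (209 + 305.0) / 138.5 = 3.7112.
t − 10 = e^3.7112 = 40.903, so t = 50.903.
T = 100·t = 5090 K → 5100 K to the nearest 50 K.

5100 K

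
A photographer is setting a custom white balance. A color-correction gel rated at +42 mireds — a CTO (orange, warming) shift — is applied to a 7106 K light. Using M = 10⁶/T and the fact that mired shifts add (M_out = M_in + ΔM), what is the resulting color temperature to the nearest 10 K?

M_in = 10⁶/7106 = 140.73 mireds.
M_out = 140.73 + (+42) = 182.73 mireds.
T_out = 10⁶/182.73 = 5472.7 K → 5470 K.

5470 K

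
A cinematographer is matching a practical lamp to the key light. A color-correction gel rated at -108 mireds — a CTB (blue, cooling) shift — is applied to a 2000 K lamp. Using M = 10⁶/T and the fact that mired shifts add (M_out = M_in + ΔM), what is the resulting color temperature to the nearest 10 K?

M_in = 10⁶/2000 = 500.00 mireds.
M_out = 500.00 + (-108) = 392.00 mireds.
T_out = 10⁶/392.00 = 2551.0 K → 2550 K.

2550 K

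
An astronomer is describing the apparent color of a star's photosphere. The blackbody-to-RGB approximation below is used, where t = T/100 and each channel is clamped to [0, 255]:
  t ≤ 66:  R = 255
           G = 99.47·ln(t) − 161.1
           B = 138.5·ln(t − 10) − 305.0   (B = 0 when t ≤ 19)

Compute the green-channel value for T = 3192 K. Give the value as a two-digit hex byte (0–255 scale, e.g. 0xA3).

0xB7

t = 3192/100 = 31.92; the t ≤ 66 branch applies.
G = 99.47·ln 31.92 − 161.1 = 99.47·3.4632 − 161.1 = 183.388.
Rounded: 183; in hex, 0xB7.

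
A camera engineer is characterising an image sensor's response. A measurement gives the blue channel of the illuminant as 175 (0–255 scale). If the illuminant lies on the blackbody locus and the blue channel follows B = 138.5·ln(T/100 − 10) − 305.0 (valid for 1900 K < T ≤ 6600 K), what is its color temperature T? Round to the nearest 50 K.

ln(t − 10) = (175 + 305.0) / 138.5 = 3.4657.
t − 10 = e^3.4657 = 31.999, so t = 41.999.
T = 100·t = 4200 K → 4200 K to the nearest 50 K.

4200 K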